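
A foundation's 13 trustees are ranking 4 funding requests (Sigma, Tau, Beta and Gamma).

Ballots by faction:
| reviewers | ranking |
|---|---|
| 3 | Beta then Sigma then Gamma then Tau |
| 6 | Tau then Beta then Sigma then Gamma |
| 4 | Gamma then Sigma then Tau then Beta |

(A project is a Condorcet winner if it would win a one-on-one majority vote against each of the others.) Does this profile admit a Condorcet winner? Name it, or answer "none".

Head-to-head results (13 reviewers):
Sigma vs Tau: Sigma wins 7–6.
Sigma vs Beta: Sigma is ranked higher on 4 ballots, Beta on 9. Beta wins 9–4.
Sigma–Gamma: Sigma 9–4.
Tau vs Beta: Tau preferred on 6+4 = 10 ballots; Tau wins 10–3.
Tau vs Gamma: Gamma, 7–6.
Beta vs Gamma: Beta, 9–4.
Each project drops at least one matchup (Sigma loses to Beta; Tau loses to Sigma; Beta loses to Tau; Gamma loses to Sigma); the cycle Sigma beats Tau beats Beta beats Sigma rules out a Condorcet winner.

none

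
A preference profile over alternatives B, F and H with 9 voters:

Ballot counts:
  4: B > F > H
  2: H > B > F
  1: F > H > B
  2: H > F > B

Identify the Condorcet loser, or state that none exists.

Pairwise majorities:
B vs F: B is ranked higher on 4+2 = 6 ballots, F on 3. B wins 6–3.
B vs H: 4 for B, 5 for H — H by 5–4.
F vs H: F is ranked higher on 4+1 = 5 ballots, H on 4. F wins 5–4.
Every alternative wins at least one matchup (B beats F; F beats H; H beats B), so there is no Condorcet loser.

none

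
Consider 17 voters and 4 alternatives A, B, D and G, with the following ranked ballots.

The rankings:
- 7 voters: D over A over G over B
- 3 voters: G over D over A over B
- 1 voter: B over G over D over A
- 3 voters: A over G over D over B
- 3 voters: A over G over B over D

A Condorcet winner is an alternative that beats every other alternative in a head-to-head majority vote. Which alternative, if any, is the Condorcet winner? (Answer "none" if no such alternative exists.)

Check each pair by majority over 17 ballots:
A vs B: A, 16–1.
A vs D: D wins 11–6.
A vs G: A wins 13–4.
B vs D: D, 13–4.
B vs G: G, 16–1.
D–G: G 10–7.
No alternative is unbeaten: A loses to D; B loses to A; D loses to G; G loses to A. In particular A beats G beats D beats A is a majority cycle — no Condorcet winner exists.

none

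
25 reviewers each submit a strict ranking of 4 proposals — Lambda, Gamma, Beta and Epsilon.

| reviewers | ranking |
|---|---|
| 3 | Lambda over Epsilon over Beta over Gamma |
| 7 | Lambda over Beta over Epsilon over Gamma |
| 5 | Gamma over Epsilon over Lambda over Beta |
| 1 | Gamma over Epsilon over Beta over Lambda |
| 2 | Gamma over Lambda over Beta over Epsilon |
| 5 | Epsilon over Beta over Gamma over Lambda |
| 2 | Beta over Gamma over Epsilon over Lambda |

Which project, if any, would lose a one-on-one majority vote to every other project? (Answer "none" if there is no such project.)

none

Head-to-head results (25 reviewers):
Lambda vs Gamma: Gamma, 15–10.
Lambda vs Beta: Lambda, 17–8.
Lambda vs Epsilon: Epsilon, 13–12.
Gamma vs Beta: Beta, 17–8.
Gamma vs Epsilon: Gamma is ranked higher on 5+1+2+2 = 10 ballots, Epsilon on 15. Epsilon wins 15–10.
Beta vs Epsilon: 11 to 14, Epsilon.
No project is winless: Lambda beats Beta; Gamma beats Lambda; Beta beats Gamma; Epsilon beats Lambda. There is no Condorcet loser.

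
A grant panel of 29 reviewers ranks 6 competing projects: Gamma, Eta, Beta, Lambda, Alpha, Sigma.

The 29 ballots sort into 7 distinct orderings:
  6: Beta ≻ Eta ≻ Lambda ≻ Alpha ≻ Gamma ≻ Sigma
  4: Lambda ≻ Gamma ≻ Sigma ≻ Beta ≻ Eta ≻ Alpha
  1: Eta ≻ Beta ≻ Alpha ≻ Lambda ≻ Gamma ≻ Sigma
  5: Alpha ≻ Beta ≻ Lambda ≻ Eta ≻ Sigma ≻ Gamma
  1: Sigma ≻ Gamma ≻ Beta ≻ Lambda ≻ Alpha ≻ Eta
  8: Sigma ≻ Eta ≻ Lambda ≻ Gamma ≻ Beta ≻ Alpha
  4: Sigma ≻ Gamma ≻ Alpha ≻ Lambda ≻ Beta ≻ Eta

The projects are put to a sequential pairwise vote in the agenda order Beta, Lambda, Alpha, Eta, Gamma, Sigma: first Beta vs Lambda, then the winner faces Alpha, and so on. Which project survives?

Round 1: Beta vs Lambda — 13–16, Lambda advances.
Round 2: Lambda vs Alpha — 19–10, Lambda advances.
Round 3: Lambda vs Eta — 14–15, Eta advances.
Round 4: Eta vs Gamma — 20–9, Eta advances.
Round 5: Eta vs Sigma — 12–17, Sigma advances.
The agenda winner is Sigma.

Sigma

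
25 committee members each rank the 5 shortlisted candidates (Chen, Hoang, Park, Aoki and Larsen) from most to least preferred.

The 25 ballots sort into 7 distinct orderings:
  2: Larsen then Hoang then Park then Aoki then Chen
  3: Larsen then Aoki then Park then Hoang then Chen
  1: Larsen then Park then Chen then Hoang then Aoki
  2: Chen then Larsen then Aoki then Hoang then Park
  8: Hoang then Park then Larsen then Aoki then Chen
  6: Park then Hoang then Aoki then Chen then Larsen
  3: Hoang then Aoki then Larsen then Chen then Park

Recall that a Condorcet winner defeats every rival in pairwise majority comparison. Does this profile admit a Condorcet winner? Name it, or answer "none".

Head-to-head results (25 committee members):
Chen vs Hoang: Chen preferred on 1+2 = 3 ballots; Hoang wins 22–3.
Chen vs Park: 5 to 20, Park.
Chen vs Aoki: Chen preferred on 1+2 = 3 ballots; Aoki wins 22–3.
Chen vs Larsen: Chen preferred on 2+6 = 8 ballots; Larsen wins 17–8.
Hoang vs Park: Hoang is ranked higher on 2+2+8+3 = 15 ballots, Park on 10. Hoang wins 15–10.
Hoang vs Aoki: 20 to 5, Hoang.
Hoang vs Larsen: 17 to 8, Hoang.
Park vs Aoki: Park is ranked higher on 2+1+8+6 = 17 ballots, Aoki on 8. Park wins 17–8.
Park vs Larsen: Park is ranked higher on 8+6 = 14 ballots, Larsen on 11. Park wins 14–11.
Aoki vs Larsen: Aoki preferred on 6+3 = 9 ballots; Larsen wins 16–9.
Hoang defeats every rival head-to-head and is the Condorcet winner.

Hoang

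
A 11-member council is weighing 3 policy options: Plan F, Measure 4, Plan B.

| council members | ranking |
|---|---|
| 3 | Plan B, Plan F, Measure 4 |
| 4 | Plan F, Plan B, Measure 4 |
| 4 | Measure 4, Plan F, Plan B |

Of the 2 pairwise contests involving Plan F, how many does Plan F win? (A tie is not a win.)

2

Plan F against each rival (11 council members):
Plan F–Measure 4: Plan F 7–4.
Plan F vs Plan B: 8 to 3, Plan F.
Plan F beats Measure 4, Plan B — 2 pairwise wins.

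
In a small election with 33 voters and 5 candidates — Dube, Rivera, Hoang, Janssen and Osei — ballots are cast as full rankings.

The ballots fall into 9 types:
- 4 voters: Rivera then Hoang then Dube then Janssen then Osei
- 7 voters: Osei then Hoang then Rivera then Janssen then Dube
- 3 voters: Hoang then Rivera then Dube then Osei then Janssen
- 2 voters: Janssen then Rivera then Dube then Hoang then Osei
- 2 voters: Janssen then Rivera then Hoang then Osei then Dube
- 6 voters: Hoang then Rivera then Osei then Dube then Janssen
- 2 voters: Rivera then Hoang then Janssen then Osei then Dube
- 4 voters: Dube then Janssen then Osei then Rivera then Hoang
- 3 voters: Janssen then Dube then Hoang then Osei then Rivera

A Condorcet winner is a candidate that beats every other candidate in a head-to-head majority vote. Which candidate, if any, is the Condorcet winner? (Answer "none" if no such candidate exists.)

Hoang

Check each pair by majority over 33 ballots:
Dube vs Rivera: Rivera wins 26–7.
Dube vs Hoang: Hoang wins 24–9.
Dube vs Janssen: Dube wins 17–16.
Dube vs Osei: Osei wins 17–16.
Rivera–Hoang: Hoang 19–14.
Rivera vs Janssen: Rivera wins 22–11.
Rivera vs Osei: Rivera, 19–14.
Hoang vs Janssen: Hoang, 22–11.
Hoang vs Osei: Hoang, 22–11.
Janssen vs Osei: Janssen, 17–16.
Hoang beats each of Dube, Rivera, Janssen, Osei — Hoang is the Condorcet winner.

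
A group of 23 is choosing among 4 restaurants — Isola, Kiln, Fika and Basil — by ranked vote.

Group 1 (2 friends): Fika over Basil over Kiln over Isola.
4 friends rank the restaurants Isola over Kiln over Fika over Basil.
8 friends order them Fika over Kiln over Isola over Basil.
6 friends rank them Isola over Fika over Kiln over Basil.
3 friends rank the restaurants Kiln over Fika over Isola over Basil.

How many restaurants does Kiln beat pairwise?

Kiln against each rival (23 friends):
Kiln–Isola: Kiln 13–10.
Kiln vs Fika: 7 to 16, Fika.
Kiln vs Basil: Kiln, 21–2.
Kiln beats Isola, Basil; loses to Fika — 2 pairwise wins.

2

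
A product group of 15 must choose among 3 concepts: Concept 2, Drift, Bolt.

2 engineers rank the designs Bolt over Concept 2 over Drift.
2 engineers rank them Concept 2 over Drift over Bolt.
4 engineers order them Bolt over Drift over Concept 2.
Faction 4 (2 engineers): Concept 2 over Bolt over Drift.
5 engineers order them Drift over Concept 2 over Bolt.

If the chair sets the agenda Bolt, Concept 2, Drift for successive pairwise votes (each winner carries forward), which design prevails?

Drift

Round 1: Bolt vs Concept 2 — 6–9, Concept 2 advances.
Round 2: Concept 2 vs Drift — 6–9, Drift advances.
The agenda winner is Drift.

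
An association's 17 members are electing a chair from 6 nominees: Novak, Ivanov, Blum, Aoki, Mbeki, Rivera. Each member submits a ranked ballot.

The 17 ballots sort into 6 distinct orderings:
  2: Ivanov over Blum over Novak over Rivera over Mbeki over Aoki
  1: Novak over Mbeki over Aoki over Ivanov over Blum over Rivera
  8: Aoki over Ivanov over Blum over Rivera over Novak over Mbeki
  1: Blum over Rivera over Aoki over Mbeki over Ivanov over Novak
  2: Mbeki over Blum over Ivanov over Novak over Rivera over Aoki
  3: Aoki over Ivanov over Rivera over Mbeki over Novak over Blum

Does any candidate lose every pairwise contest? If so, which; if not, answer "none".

Mbeki

Head-to-head results (17 voters):
Novak vs Ivanov: 1 for Novak, 16 for Ivanov — Ivanov by 16–1.
Novak vs Blum: Blum wins 13–4.
Novak vs Aoki: 5 to 12, Aoki.
Novak–Mbeki: Novak 11–6.
Novak–Rivera: Rivera 12–5.
Ivanov vs Blum: 14 to 3, Ivanov.
Ivanov vs Aoki: Aoki, 13–4.
Ivanov vs Mbeki: Ivanov, 13–4.
Ivanov–Rivera: Ivanov 16–1.
Blum vs Aoki: Aoki wins 12–5.
Blum vs Mbeki: Blum wins 11–6.
Blum vs Rivera: Blum wins 14–3.
Aoki vs Mbeki: Aoki is ranked higher on 8+1+3 = 12 ballots, Mbeki on 5. Aoki wins 12–5.
Aoki vs Rivera: Aoki, 12–5.
Mbeki vs Rivera: 1+2 = 3 for Mbeki, 14 for Rivera — Rivera by 14–3.
Mbeki loses to every other candidate — it is the Condorcet loser.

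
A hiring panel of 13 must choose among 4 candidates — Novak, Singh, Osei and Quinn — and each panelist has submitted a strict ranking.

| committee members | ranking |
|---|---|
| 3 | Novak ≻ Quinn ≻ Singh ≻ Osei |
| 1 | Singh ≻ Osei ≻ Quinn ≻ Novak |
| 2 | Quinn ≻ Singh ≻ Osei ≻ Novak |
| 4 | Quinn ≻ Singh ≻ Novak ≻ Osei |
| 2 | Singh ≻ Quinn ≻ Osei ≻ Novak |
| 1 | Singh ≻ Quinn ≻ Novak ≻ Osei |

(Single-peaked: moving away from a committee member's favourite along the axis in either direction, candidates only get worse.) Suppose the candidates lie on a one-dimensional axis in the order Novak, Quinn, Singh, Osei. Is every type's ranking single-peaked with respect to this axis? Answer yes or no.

Axis positions: Novak=1, Quinn=2, Singh=3, Osei=4.
Type 1 (peak Novak at position 1): ranking walks positions 1-2-3-4, expanding outward from the peak — single-peaked.
Type 2 (peak Singh at position 3): ranking walks positions 3-4-2-1, expanding outward from the peak — single-peaked.
Type 3 (peak Quinn at position 2): ranking walks positions 2-3-4-1, expanding outward from the peak — single-peaked.
Type 4 (peak Quinn at position 2): ranking walks positions 2-3-1-4, expanding outward from the peak — single-peaked.
Type 5 (peak Singh at position 3): ranking walks positions 3-2-4-1, expanding outward from the peak — single-peaked.
Type 6 (peak Singh at position 3): ranking walks positions 3-2-1-4, expanding outward from the peak — single-peaked.
Every ranking is single-peaked on this axis.

yes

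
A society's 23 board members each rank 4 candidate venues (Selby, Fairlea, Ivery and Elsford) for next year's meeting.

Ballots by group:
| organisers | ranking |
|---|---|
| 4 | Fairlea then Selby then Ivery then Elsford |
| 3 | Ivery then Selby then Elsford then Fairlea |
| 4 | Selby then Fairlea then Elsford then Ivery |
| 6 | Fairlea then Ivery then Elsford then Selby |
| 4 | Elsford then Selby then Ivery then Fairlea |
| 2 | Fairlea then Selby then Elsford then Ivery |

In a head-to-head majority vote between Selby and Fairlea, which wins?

Ballots ranking Selby above Fairlea: 3 + 4 + 4 = 11.
Ballots ranking Fairlea above Selby: 23 − 11 = 12.
Fairlea wins the head-to-head 12–11.

Fairlea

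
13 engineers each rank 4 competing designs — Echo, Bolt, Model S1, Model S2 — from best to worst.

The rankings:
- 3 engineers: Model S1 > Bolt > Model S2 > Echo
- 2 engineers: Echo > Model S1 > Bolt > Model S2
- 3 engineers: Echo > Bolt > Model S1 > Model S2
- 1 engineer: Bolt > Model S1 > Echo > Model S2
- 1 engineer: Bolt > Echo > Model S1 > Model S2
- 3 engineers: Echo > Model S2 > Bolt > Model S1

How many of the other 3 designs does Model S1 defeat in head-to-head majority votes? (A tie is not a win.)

1

Model S1 against each rival (13 engineers):
Model S1 vs Echo: 4 to 9, Echo.
Model S1 vs Bolt: Bolt wins 8–5.
Model S1 vs Model S2: 10 to 3, Model S1.
Model S1 beats Model S2; loses to Echo, Bolt — 1 pairwise win.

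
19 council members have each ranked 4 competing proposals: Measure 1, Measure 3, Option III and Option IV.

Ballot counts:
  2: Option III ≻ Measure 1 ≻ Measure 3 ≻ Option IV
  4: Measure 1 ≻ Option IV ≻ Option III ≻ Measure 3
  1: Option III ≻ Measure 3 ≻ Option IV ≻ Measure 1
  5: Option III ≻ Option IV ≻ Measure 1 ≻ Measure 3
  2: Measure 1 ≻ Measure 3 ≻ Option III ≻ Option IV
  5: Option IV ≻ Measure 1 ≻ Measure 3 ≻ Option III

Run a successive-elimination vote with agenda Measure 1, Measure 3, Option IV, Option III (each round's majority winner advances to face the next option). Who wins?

Option III

Round 1: Measure 1 vs Measure 3 — 18–1, Measure 1 advances.
Round 2: Measure 1 vs Option IV — 8–11, Option IV advances.
Round 3: Option IV vs Option III — 9–10, Option III advances.
The agenda winner is Option III.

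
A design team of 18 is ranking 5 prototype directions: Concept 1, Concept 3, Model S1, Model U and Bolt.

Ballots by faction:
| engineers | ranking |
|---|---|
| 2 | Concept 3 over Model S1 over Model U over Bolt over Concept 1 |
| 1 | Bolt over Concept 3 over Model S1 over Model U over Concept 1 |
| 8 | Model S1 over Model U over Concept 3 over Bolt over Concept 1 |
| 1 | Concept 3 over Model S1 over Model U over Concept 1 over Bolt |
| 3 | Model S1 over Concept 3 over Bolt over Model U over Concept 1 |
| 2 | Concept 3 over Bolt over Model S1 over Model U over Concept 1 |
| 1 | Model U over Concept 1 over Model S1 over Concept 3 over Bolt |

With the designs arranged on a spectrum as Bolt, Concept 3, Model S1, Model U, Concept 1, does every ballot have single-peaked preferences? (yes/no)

yes

Axis positions: Bolt=1, Concept 3=2, Model S1=3, Model U=4, Concept 1=5.
Faction 1 (peak Concept 3 at position 2): ranking walks positions 2-3-4-1-5, expanding outward from the peak — single-peaked.
Faction 2 (peak Bolt at position 1): ranking walks positions 1-2-3-4-5, expanding outward from the peak — single-peaked.
Faction 3 (peak Model S1 at position 3): ranking walks positions 3-4-2-1-5, expanding outward from the peak — single-peaked.
Faction 4 (peak Concept 3 at position 2): ranking walks positions 2-3-4-5-1, expanding outward from the peak — single-peaked.
Faction 5 (peak Model S1 at position 3): ranking walks positions 3-2-1-4-5, expanding outward from the peak — single-peaked.
Faction 6 (peak Concept 3 at position 2): ranking walks positions 2-1-3-4-5, expanding outward from the peak — single-peaked.
Faction 7 (peak Model U at position 4): ranking walks positions 4-5-3-2-1, expanding outward from the peak — single-peaked.
Every ranking is single-peaked on this axis.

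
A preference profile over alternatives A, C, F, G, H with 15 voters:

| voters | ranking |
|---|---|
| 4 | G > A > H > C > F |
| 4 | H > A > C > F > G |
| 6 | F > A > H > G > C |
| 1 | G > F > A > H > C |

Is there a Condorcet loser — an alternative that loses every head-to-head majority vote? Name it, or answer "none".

Head-to-head results (15 voters):
A vs C: A, 15–0.
A vs F: A, 8–7.
A vs G: A wins 10–5.
A vs H: 4+6+1 = 11 for A, 4 for H — A by 11–4.
C vs F: C is ranked higher on 4+4 = 8 ballots, F on 7. C wins 8–7.
C vs G: C is ranked higher on 4 ballots, G on 11. G wins 11–4.
C vs H: 0 to 15, H.
F vs G: 10 to 5, F.
F vs H: F is ranked higher on 6+1 = 7 ballots, H on 8. H wins 8–7.
G vs H: G is ranked higher on 4+1 = 5 ballots, H on 10. H wins 10–5.
Every alternative wins at least one matchup (A beats C; C beats F; F beats G; G beats C; H beats C), so there is no Condorcet loser.

none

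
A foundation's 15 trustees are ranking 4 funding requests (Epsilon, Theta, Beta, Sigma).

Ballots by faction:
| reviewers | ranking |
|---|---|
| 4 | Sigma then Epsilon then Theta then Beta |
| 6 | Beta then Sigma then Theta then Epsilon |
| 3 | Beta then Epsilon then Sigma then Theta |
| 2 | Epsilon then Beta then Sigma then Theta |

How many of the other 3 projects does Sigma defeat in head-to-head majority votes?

2

Sigma against each rival (15 reviewers):
Sigma vs Epsilon: Sigma wins 10–5.
Sigma vs Theta: Sigma is ranked higher on 4+6+3+2 = 15 ballots, Theta on 0. Sigma wins 15–0.
Sigma vs Beta: 4 to 11, Beta.
Sigma beats Epsilon, Theta; loses to Beta — 2 pairwise wins.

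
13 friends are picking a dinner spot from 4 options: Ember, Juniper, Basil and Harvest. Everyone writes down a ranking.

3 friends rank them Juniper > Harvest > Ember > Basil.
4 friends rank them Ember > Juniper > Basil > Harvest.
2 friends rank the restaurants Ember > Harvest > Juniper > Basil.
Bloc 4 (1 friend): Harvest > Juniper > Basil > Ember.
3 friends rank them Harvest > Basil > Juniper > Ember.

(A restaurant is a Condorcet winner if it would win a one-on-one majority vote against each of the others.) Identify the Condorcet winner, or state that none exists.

Head-to-head results (13 friends):
Ember vs Juniper: Juniper wins 7–6.
Ember–Basil: Ember 9–4.
Ember vs Harvest: Harvest wins 7–6.
Juniper vs Basil: Juniper, 10–3.
Juniper–Harvest: Juniper 7–6.
Basil vs Harvest: Harvest, 9–4.
Juniper defeats every rival head-to-head and is the Condorcet winner.

Juniper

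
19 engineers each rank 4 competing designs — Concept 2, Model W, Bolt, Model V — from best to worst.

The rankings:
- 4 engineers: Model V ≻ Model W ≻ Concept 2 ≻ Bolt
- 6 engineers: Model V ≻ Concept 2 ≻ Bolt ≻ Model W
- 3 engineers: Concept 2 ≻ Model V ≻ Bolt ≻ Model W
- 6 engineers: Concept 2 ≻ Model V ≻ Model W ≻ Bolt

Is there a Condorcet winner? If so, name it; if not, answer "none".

Model V

Pairwise majorities:
Concept 2 vs Model W: Concept 2 preferred on 6+3+6 = 15 ballots; Concept 2 wins 15–4.
Concept 2–Bolt: Concept 2 19–0.
Concept 2 vs Model V: Model V wins 10–9.
Model W vs Bolt: Model W wins 10–9.
Model W vs Model V: Model W preferred on 0 ballots; Model V wins 19–0.
Bolt vs Model V: Bolt preferred on 0 ballots; Model V wins 19–0.
Model V beats each of Concept 2, Model W, Bolt — Model V is the Condorcet winner.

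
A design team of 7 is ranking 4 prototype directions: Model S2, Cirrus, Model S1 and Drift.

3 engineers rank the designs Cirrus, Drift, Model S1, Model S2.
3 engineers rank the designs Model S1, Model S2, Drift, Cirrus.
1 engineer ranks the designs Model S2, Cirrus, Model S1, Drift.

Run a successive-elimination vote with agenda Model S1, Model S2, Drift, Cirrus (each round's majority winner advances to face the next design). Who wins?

Round 1: Model S1 vs Model S2 — 6–1, Model S1 advances.
Round 2: Model S1 vs Drift — 4–3, Model S1 advances.
Round 3: Model S1 vs Cirrus — 3–4, Cirrus advances.
Cirrus survives the agenda.

Cirrus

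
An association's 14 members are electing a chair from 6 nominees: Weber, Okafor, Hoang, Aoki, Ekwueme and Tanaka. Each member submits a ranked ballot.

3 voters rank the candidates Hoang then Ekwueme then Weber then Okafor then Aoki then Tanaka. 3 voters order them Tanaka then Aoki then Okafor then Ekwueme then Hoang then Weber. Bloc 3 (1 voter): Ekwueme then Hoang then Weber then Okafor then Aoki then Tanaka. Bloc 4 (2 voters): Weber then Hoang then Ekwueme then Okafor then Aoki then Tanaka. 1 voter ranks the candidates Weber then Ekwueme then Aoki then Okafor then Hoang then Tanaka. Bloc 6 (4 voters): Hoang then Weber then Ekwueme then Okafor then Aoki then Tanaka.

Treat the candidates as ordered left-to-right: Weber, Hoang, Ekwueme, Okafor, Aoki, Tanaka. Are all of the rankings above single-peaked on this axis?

Axis positions: Weber=1, Hoang=2, Ekwueme=3, Okafor=4, Aoki=5, Tanaka=6.
Bloc 1 (peak Hoang at position 2): ranking walks positions 2-3-1-4-5-6, expanding outward from the peak — single-peaked.
Bloc 2 (peak Tanaka at position 6): ranking walks positions 6-5-4-3-2-1, expanding outward from the peak — single-peaked.
Bloc 3 (peak Ekwueme at position 3): ranking walks positions 3-2-1-4-5-6, expanding outward from the peak — single-peaked.
Bloc 4 (peak Weber at position 1): ranking walks positions 1-2-3-4-5-6, expanding outward from the peak — single-peaked.
Bloc 5: ranking walks positions 1-3-5-4-2-6; Ekwueme is ranked above Hoang even though Hoang lies between Ekwueme and the peak Weber on the axis — preferences dip and rise again. Not single-peaked.
Bloc 6 (peak Hoang at position 2): ranking walks positions 2-1-3-4-5-6, expanding outward from the peak — single-peaked.
Bloc 5 violates single-peakedness, so the profile is not single-peaked on this axis.

no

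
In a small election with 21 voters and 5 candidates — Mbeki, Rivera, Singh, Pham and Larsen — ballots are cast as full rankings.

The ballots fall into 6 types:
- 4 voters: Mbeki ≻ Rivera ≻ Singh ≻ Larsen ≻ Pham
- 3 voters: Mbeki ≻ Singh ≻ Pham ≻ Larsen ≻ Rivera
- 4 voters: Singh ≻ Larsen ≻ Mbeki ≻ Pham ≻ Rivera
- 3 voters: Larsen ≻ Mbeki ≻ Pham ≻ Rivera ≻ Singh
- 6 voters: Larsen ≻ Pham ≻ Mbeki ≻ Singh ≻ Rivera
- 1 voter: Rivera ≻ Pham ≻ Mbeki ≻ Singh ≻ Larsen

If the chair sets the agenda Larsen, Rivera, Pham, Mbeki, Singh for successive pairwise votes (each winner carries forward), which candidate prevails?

Round 1: Larsen vs Rivera — 16–5, Larsen advances.
Round 2: Larsen vs Pham — 17–4, Larsen advances.
Round 3: Larsen vs Mbeki — 13–8, Larsen advances.
Round 4: Larsen vs Singh — 9–12, Singh advances.
Singh survives the agenda.

Singh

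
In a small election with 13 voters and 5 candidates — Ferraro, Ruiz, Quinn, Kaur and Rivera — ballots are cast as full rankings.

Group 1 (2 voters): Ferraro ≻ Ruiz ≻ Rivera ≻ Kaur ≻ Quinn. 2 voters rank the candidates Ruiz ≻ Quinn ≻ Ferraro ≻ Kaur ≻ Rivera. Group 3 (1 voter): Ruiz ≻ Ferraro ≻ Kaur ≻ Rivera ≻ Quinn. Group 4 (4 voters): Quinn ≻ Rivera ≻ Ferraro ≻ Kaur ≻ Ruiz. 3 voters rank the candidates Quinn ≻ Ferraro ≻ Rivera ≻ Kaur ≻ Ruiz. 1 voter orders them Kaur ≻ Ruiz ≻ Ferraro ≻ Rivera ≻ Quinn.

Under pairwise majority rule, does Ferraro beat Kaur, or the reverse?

Ferraro

Ballots ranking Ferraro above Kaur: 2 + 2 + 1 + 4 + 3 = 12.
Ballots ranking Kaur above Ferraro: 13 − 12 = 1.
Ferraro wins the head-to-head 12–1.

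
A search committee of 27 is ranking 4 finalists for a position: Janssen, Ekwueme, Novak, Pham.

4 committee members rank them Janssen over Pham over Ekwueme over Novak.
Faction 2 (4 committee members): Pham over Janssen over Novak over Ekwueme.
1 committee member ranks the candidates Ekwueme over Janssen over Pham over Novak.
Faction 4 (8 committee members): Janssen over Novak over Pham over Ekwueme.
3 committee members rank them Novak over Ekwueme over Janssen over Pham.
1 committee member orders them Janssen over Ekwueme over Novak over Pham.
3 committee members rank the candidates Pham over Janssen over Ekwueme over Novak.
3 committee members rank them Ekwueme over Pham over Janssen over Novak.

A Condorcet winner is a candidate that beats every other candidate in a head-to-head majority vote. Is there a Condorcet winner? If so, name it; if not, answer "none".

Janssen

Pairwise majorities:
Janssen vs Ekwueme: Janssen, 20–7.
Janssen vs Novak: Janssen wins 24–3.
Janssen vs Pham: Janssen wins 17–10.
Ekwueme vs Novak: Novak wins 15–12.
Ekwueme vs Pham: Pham wins 19–8.
Novak–Pham: Pham 15–12.
Janssen defeats every rival head-to-head and is the Condorcet winner.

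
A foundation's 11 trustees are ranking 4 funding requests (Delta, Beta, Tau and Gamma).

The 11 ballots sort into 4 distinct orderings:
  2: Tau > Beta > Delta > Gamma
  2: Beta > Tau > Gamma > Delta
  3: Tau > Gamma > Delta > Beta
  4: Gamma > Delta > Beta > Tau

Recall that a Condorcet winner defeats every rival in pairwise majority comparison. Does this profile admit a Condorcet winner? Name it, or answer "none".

none

Check each pair by majority over 11 ballots:
Delta vs Beta: Delta preferred on 3+4 = 7 ballots; Delta wins 7–4.
Delta vs Tau: Delta preferred on 4 ballots; Tau wins 7–4.
Delta vs Gamma: 2 to 9, Gamma.
Beta vs Tau: Beta preferred on 2+4 = 6 ballots; Beta wins 6–5.
Beta vs Gamma: Beta is ranked higher on 2+2 = 4 ballots, Gamma on 7. Gamma wins 7–4.
Tau vs Gamma: 7 to 4, Tau.
Each project drops at least one matchup (Delta loses to Tau; Beta loses to Delta; Tau loses to Beta; Gamma loses to Tau); the cycle Delta beats Beta beats Tau beats Delta rules out a Condorcet winner.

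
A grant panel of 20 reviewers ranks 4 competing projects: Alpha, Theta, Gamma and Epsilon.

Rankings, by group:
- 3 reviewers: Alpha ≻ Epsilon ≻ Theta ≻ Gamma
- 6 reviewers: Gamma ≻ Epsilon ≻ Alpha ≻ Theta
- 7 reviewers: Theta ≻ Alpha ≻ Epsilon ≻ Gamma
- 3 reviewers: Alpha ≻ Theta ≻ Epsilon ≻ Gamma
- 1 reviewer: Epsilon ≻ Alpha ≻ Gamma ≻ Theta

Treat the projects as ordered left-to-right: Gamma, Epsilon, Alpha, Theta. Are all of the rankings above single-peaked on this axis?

Axis positions: Gamma=1, Epsilon=2, Alpha=3, Theta=4.
Group 1 (peak Alpha at position 3): ranking walks positions 3-2-4-1, expanding outward from the peak — single-peaked.
Group 2 (peak Gamma at position 1): ranking walks positions 1-2-3-4, expanding outward from the peak — single-peaked.
Group 3 (peak Theta at position 4): ranking walks positions 4-3-2-1, expanding outward from the peak — single-peaked.
Group 4 (peak Alpha at position 3): ranking walks positions 3-4-2-1, expanding outward from the peak — single-peaked.
Group 5 (peak Epsilon at position 2): ranking walks positions 2-3-1-4, expanding outward from the peak — single-peaked.
Every ranking is single-peaked on this axis.

yes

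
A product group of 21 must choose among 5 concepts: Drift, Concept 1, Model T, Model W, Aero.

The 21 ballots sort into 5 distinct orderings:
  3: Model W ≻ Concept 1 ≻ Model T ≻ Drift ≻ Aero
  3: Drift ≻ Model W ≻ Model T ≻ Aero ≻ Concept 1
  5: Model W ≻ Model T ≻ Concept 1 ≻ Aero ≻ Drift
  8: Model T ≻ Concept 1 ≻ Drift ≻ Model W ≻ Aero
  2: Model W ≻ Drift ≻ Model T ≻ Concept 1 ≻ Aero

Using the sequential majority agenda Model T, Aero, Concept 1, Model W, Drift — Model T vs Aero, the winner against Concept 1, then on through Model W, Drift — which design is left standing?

Round 1: Model T vs Aero — 21–0, Model T advances.
Round 2: Model T vs Concept 1 — 18–3, Model T advances.
Round 3: Model T vs Model W — 8–13, Model W advances.
Round 4: Model W vs Drift — 10–11, Drift advances.
Drift survives the agenda.

Drift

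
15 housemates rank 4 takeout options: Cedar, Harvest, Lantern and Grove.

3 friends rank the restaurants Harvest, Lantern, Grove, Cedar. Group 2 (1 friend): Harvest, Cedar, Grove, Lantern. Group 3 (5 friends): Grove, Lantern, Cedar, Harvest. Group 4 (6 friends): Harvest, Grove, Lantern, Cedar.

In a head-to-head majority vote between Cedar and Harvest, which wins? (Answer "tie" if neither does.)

Ballots ranking Cedar above Harvest: 5.
Ballots ranking Harvest above Cedar: 15 − 5 = 10.
Harvest wins the head-to-head 10–5.

Harvest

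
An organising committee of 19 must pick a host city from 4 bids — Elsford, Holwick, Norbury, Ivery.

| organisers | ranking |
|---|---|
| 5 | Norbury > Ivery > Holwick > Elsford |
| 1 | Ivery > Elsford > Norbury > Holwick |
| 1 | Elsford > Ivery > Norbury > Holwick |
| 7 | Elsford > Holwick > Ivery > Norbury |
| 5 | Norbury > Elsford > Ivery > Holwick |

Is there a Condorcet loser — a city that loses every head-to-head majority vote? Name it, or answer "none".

Holwick

Pairwise majorities:
Elsford vs Holwick: Elsford wins 14–5.
Elsford–Norbury: Norbury 10–9.
Elsford vs Ivery: Elsford, 13–6.
Holwick vs Norbury: 7 for Holwick, 12 for Norbury — Norbury by 12–7.
Holwick vs Ivery: 7 for Holwick, 12 for Ivery — Ivery by 12–7.
Norbury vs Ivery: Norbury preferred on 5+5 = 10 ballots; Norbury wins 10–9.
Only Holwick has no wins; Holwick is the Condorcet loser.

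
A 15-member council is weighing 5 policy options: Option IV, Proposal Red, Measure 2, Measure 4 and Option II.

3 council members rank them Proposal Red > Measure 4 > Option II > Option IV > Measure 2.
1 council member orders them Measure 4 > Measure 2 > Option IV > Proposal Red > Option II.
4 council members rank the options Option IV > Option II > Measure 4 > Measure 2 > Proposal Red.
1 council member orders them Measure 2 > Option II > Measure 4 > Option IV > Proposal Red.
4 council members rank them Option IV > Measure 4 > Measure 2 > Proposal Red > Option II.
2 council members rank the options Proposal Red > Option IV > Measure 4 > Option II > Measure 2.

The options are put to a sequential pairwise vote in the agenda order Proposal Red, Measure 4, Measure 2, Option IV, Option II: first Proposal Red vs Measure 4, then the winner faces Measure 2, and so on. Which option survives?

Option IV

Round 1: Proposal Red vs Measure 4 — 5–10, Measure 4 advances.
Round 2: Measure 4 vs Measure 2 — 14–1, Measure 4 advances.
Round 3: Measure 4 vs Option IV — 5–10, Option IV advances.
Round 4: Option IV vs Option II — 11–4, Option IV advances.
Option IV survives the agenda.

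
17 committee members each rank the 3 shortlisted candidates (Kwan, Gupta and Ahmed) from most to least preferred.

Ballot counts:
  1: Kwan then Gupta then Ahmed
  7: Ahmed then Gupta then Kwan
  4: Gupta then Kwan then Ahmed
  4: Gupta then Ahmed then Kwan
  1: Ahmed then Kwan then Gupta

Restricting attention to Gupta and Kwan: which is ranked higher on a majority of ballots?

Gupta

Ballots ranking Gupta above Kwan: 7 + 4 + 4 = 15.
Ballots ranking Kwan above Gupta: 17 − 15 = 2.
Gupta wins the head-to-head 15–2.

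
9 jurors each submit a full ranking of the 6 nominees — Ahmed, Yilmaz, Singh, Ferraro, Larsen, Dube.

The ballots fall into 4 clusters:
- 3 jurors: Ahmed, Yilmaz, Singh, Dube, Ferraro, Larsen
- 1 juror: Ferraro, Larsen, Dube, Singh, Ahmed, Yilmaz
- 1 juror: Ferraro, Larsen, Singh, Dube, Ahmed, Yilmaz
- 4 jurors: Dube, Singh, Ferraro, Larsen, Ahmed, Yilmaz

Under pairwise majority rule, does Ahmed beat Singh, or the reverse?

Singh

Ballots ranking Ahmed above Singh: 3.
Ballots ranking Singh above Ahmed: 9 − 3 = 6.
Singh wins the head-to-head 6–3.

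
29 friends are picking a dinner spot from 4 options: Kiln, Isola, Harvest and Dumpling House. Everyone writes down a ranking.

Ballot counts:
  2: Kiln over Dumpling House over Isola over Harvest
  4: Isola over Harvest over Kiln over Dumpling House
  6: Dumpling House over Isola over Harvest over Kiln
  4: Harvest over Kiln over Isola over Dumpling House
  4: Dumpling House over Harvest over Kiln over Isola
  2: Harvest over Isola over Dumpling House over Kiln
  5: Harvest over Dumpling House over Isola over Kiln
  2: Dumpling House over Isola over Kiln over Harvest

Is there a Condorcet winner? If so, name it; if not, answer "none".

Harvest

Check each pair by majority over 29 ballots:
Kiln vs Isola: Isola wins 19–10.
Kiln vs Harvest: 4 to 25, Harvest.
Kiln–Dumpling House: Dumpling House 19–10.
Isola vs Harvest: 2+4+6+2 = 14 for Isola, 15 for Harvest — Harvest by 15–14.
Isola vs Dumpling House: Isola preferred on 4+4+2 = 10 ballots; Dumpling House wins 19–10.
Harvest vs Dumpling House: 4+4+2+5 = 15 for Harvest, 14 for Dumpling House — Harvest by 15–14.
Harvest wins every pairwise contest, so Harvest is the Condorcet winner.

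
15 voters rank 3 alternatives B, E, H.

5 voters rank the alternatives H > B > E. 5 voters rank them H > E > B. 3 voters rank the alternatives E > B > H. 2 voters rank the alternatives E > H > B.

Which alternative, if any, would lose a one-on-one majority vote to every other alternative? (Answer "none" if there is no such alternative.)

Head-to-head results (15 voters):
B vs E: B is ranked higher on 5 ballots, E on 10. E wins 10–5.
B vs H: H wins 12–3.
E vs H: H, 10–5.
Only B has no wins; B is the Condorcet loser.

B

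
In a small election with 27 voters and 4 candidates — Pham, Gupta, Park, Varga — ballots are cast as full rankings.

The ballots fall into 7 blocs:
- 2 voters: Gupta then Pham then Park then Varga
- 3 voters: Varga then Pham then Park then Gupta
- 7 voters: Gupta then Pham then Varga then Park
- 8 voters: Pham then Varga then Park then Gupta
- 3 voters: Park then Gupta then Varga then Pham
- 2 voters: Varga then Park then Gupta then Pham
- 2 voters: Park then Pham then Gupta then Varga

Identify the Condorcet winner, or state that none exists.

none

Head-to-head results (27 voters):
Pham vs Gupta: Pham is ranked higher on 3+8+2 = 13 ballots, Gupta on 14. Gupta wins 14–13.
Pham–Park: Pham 20–7.
Pham vs Varga: Pham, 19–8.
Gupta vs Park: Gupta preferred on 2+7 = 9 ballots; Park wins 18–9.
Gupta vs Varga: 2+7+3+2 = 14 for Gupta, 13 for Varga — Gupta by 14–13.
Park vs Varga: Varga, 20–7.
Every candidate loses at least once (Pham loses to Gupta; Gupta loses to Park; Park loses to Pham; Varga loses to Pham). The majority relation contains the cycle Pham > Park > Gupta > Pham, so there is no Condorcet winner.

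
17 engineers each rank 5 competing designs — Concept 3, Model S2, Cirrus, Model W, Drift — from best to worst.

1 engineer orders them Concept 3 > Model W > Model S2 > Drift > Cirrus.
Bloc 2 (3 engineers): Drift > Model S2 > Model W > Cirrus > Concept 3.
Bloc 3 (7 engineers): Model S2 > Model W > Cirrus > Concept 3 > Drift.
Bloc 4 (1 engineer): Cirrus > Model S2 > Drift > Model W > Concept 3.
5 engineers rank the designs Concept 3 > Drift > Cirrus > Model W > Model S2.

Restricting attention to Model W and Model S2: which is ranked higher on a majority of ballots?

Ballots ranking Model W above Model S2: 1 + 5 = 6.
Ballots ranking Model S2 above Model W: 17 − 6 = 11.
Model S2 wins the head-to-head 11–6.

Model S2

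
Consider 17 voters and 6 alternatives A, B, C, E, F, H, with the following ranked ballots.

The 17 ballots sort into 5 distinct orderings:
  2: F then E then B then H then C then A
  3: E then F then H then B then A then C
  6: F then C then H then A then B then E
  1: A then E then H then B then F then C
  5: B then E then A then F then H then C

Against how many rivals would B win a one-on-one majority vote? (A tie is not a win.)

3

B against each rival (17 voters):
B vs A: B preferred on 2+3+5 = 10 ballots; B wins 10–7.
B–C: B 11–6.
B vs E: 6+5 = 11 for B, 6 for E — B by 11–6.
B vs F: B is ranked higher on 1+5 = 6 ballots, F on 11. F wins 11–6.
B vs H: H wins 10–7.
B beats A, C, E; loses to F, H — 3 pairwise wins.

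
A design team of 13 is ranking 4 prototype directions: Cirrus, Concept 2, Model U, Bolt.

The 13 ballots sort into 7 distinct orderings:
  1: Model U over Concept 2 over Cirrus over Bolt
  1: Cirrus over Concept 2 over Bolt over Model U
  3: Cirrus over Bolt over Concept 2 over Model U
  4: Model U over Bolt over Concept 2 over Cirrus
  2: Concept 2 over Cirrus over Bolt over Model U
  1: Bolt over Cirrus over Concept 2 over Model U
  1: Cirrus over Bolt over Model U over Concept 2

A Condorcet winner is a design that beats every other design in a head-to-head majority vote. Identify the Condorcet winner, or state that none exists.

none

Head-to-head results (13 engineers):
Cirrus vs Concept 2: Concept 2, 7–6.
Cirrus vs Model U: 8 to 5, Cirrus.
Cirrus vs Bolt: 1+1+3+2+1 = 8 for Cirrus, 5 for Bolt — Cirrus by 8–5.
Concept 2 vs Model U: 7 to 6, Concept 2.
Concept 2 vs Bolt: Concept 2 is ranked higher on 1+1+2 = 4 ballots, Bolt on 9. Bolt wins 9–4.
Model U vs Bolt: Bolt, 8–5.
Each design drops at least one matchup (Cirrus loses to Concept 2; Concept 2 loses to Bolt; Model U loses to Cirrus; Bolt loses to Cirrus); the cycle Cirrus > Bolt > Concept 2 > Cirrus rules out a Condorcet winner.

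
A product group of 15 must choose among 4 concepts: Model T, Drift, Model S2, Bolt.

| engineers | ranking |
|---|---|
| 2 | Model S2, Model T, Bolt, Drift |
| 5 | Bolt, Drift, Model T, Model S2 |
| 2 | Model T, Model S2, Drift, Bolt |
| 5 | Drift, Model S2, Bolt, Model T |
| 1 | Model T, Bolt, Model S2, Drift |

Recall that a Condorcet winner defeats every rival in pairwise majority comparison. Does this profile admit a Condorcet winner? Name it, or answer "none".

none

Head-to-head results (15 engineers):
Model T vs Drift: Model T preferred on 2+2+1 = 5 ballots; Drift wins 10–5.
Model T vs Model S2: 5+2+1 = 8 for Model T, 7 for Model S2 — Model T by 8–7.
Model T vs Bolt: Model T is ranked higher on 2+2+1 = 5 ballots, Bolt on 10. Bolt wins 10–5.
Drift vs Model S2: 5+5 = 10 for Drift, 5 for Model S2 — Drift by 10–5.
Drift vs Bolt: 2+5 = 7 for Drift, 8 for Bolt — Bolt by 8–7.
Model S2 vs Bolt: 9 to 6, Model S2.
Every design loses at least once (Model T loses to Drift; Drift loses to Bolt; Model S2 loses to Model T; Bolt loses to Model S2). The majority relation contains the cycle Model T beats Model S2 beats Bolt beats Model T, so there is no Condorcet winner.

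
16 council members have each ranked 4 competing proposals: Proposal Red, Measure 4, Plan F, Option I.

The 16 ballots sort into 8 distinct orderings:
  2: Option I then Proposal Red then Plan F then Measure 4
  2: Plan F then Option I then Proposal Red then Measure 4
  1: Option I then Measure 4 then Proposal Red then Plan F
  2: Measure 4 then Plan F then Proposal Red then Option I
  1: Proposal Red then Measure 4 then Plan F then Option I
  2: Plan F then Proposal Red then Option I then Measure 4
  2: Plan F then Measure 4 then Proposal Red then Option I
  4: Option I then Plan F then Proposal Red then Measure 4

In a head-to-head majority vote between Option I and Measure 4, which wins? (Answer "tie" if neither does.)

Option I

Ballots ranking Option I above Measure 4: 2 + 2 + 1 + 2 + 4 = 11.
Ballots ranking Measure 4 above Option I: 16 − 11 = 5.
Option I wins the head-to-head 11–5.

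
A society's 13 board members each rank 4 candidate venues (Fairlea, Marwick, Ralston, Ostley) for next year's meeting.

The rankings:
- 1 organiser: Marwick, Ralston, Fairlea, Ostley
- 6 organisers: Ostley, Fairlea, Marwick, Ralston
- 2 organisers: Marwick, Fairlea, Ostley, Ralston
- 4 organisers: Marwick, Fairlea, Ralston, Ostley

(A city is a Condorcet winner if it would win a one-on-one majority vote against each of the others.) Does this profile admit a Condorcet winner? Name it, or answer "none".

Marwick

Pairwise majorities:
Fairlea vs Marwick: 6 for Fairlea, 7 for Marwick — Marwick by 7–6.
Fairlea vs Ralston: Fairlea, 12–1.
Fairlea vs Ostley: 7 to 6, Fairlea.
Marwick vs Ralston: 13 to 0, Marwick.
Marwick vs Ostley: 7 to 6, Marwick.
Ralston vs Ostley: Ostley, 8–5.
Only Marwick has no losses; Marwick is the Condorcet winner.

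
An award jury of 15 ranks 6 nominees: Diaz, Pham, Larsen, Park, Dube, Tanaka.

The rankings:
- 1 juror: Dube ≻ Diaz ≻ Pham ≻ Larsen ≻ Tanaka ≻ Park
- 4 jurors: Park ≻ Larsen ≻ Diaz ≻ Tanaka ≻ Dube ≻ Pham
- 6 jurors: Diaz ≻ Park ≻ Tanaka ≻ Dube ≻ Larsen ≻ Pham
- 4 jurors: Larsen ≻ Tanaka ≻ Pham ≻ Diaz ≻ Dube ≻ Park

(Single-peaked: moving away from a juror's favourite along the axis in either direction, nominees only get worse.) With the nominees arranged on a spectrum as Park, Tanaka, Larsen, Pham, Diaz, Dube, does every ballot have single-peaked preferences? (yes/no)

no

Axis positions: Park=1, Tanaka=2, Larsen=3, Pham=4, Diaz=5, Dube=6.
Type 1 (peak Dube at position 6): ranking walks positions 6-5-4-3-2-1, expanding outward from the peak — single-peaked.
Type 2: ranking walks positions 1-3-5-2-6-4; Larsen is ranked above Tanaka even though Tanaka lies between Larsen and the peak Park on the axis — preferences dip and rise again. Not single-peaked.
Type 3: ranking walks positions 5-1-2-6-3-4; Park is ranked above Pham even though Pham lies between Park and the peak Diaz on the axis — preferences dip and rise again. Not single-peaked.
Type 4 (peak Larsen at position 3): ranking walks positions 3-2-4-5-6-1, expanding outward from the peak — single-peaked.
Type 2 violates single-peakedness, so the profile is not single-peaked on this axis.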